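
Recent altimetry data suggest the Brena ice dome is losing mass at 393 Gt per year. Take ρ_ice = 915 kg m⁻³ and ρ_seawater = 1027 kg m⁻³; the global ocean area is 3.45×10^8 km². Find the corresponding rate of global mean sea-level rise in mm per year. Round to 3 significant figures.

ρ_w = 1027 kg m⁻³. Annual water volume added = 393 Gt / ρ_w = 3.930×10^14 kg / 1027 kg m⁻³ = 3.827×10^11 m³.
Δh per year = 3.827×10^11 / 3.45×10^14 = 1.11×10^-3 m = 1.11 mm.

≈ 1.11 mm/yr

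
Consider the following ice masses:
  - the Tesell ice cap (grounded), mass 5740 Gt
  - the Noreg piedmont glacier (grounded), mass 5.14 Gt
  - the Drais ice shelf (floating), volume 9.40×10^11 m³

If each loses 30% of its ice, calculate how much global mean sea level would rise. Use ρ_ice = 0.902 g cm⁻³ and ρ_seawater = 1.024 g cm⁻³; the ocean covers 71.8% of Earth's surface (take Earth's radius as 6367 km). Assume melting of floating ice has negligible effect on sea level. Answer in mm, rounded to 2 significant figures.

Tesell: 0.3 × 5740 Gt = 1.722×10^15 kg; dividing by ρ_w = 1.024 g cm⁻³ = 1024 kg m⁻³ gives 1.682×10^12 m³ of water.
Noreg: 0.3 × 5.14 Gt = 1.542×10^12 kg; dividing by ρ_w = 1024 kg m⁻³ gives 1.506×10^9 m³ of water.
The Drais ice shelf is floating and already displaces its own weight of water, so its melt adds essentially nothing to sea level.
Total added water ≈ 1.683×10^12 m³ over 3.66×10^14 m² → Δh = 4.60×10^-3 m = 4.6 mm.

≈ 4.6 mm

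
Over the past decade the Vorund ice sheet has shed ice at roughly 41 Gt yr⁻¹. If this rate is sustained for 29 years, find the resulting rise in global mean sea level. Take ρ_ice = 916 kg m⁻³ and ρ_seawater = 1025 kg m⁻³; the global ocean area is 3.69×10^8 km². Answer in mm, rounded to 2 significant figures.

Total mass lost = 41 Gt/yr × 29 yr = 1189 Gt = 1.189×10^15 kg.
ρ_w = 1025 kg m⁻³, so water volume = 1.189×10^15 / 1025 = 1.160×10^12 m³.
Δh = 1.160×10^12 / 3.69×10^14 = 3.14×10^-3 m = 3.1 mm.

≈ 3.1 mm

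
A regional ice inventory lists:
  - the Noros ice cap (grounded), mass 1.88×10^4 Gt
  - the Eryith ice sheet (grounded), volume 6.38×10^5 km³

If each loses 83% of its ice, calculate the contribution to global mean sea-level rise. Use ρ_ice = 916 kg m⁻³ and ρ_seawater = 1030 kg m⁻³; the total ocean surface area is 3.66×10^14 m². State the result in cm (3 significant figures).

≈ 133 cm

Noros: 0.83 × 1.88×10^4 Gt = 1.560×10^16 kg; dividing by ρ_w = 1030 kg m⁻³ gives 1.515×10^13 m³ of water.
Eryith: 0.83 × 6.38×10^5 km³ × (916/1030) = 4.709×10^5 km³ of water.
Total added water ≈ 4.861×10^14 m³ over 3.66×10^14 m² → Δh = 1.33 m = 133 cm.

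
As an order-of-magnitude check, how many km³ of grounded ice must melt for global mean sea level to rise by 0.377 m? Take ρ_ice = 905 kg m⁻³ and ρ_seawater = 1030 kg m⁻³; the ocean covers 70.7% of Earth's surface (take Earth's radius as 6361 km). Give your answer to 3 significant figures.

Required water volume = Δh × A = 0.377 m × 3.59×10^14 m² = 1.355×10^14 m³ = 1.355×10^5 km³.
Ice volume = water volume × ρ_w/ρ_ice = 1.355×10^5 × 1030/905 = 1.54×10^5 km³.

≈ 1.54×10^5 km³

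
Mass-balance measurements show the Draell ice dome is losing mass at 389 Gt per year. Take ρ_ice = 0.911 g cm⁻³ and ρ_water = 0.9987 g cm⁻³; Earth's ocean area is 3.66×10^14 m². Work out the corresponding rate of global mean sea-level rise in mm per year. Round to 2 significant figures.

≈ 1.1 mm/yr

ρ_w = 0.9987 g cm⁻³ = 998.7 kg m⁻³. Annual water volume added = 389 Gt / ρ_w = 3.890×10^14 kg / 998.7 kg m⁻³ = 3.895×10^11 m³.
Δh per year = 3.895×10^11 / 3.66×10^14 = 1.06×10^-3 m = 1.1 mm.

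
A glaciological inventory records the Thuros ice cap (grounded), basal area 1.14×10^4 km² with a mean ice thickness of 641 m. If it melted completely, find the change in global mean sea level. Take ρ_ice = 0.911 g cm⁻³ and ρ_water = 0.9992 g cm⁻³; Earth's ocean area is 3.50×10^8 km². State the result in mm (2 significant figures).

≈ 19 mm

Thuros: ice volume = 1.14×10^4 km² × 641 m = 7307 km³; 7307 × (911/999.2) = 6662 km³ of water.
Spread over 3.50×10^14 m² of ocean, Δh = 6.662×10^12 / 3.50×10^14 = 0.0190 m = 19 mm.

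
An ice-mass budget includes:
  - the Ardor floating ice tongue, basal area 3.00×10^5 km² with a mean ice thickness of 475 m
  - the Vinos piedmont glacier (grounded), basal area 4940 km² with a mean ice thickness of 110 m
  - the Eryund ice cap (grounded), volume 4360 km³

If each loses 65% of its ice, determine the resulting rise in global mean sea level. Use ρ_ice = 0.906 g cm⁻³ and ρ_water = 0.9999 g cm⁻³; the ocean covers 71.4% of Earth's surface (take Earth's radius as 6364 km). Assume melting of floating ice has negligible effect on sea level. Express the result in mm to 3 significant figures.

The Ardor floating ice tongue is floating and already displaces its own weight of water, so its melt adds essentially nothing to sea level.
Vinos: ice volume = 4940 km² × 110 m = 543.4 km³; 0.65 × 543.4 × (906/999.9) = 320.0 km³ of water.
Eryund: 0.65 × 4360 km³ × (906/999.9) = 2568 km³ of water.
Total added water ≈ 2.888×10^12 m³ over 3.63×10^14 m² → Δh = 7.95×10^-3 m = 7.95 mm.

≈ 7.95 mm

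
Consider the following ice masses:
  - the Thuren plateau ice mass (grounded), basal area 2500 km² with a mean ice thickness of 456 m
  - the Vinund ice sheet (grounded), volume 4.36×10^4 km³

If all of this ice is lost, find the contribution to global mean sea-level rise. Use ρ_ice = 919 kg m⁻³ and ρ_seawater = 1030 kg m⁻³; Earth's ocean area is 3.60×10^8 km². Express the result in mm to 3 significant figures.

≈ 111 mm

Thuren: ice volume = 2500 km² × 456 m = 1140 km³; 1140 × (919/1030) = 1017 km³ of water.
Vinund: 4.36×10^4 km³ × (919/1030) = 3.890×10^4 km³ of water.
Total added water ≈ 3.992×10^13 m³ over 3.60×10^14 m² → Δh = 0.111 m = 111 mm.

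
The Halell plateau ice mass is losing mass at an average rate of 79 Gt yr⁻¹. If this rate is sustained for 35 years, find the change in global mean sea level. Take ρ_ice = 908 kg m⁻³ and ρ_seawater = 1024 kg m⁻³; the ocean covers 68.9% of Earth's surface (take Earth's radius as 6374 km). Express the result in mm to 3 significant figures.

Total mass lost = 79 Gt/yr × 35 yr = 2765 Gt = 2.765×10^15 kg.
ρ_w = 1024 kg m⁻³, so water volume = 2.765×10^15 / 1024 = 2.700×10^12 m³.
Δh = 2.700×10^12 / 3.52×10^14 = 7.68×10^-3 m = 7.68 mm.

≈ 7.68 mm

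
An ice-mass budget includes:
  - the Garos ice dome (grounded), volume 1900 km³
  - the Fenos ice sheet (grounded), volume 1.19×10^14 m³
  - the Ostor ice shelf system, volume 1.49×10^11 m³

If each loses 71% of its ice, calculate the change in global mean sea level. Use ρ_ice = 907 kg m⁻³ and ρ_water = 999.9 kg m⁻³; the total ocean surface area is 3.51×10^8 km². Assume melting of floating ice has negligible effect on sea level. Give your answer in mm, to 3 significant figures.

Garos: 0.71 × 1900 km³ × (907/999.9) = 1224 km³ of water.
Fenos: 0.71 × 1.19×10^14 m³ × (907/999.9) = 7.664×10^13 m³ of water.
The Ostor ice shelf system is floating and already displaces its own weight of water, so its melt adds essentially nothing to sea level.
Total added water ≈ 7.786×10^13 m³ over 3.51×10^14 m² → Δh = 0.222 m = 222 mm.

≈ 222 mm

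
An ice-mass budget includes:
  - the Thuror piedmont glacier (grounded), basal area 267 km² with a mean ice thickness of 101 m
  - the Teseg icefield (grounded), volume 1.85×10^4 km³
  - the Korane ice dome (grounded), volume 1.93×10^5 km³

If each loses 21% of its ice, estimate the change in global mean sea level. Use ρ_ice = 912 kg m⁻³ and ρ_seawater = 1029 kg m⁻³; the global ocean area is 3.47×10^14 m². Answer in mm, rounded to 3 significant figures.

Thuror: ice volume = 267 km² × 101 m = 26.97 km³; 0.21 × 26.97 × (912/1029) = 5.019 km³ of water.
Teseg: 0.21 × 1.85×10^4 km³ × (912/1029) = 3443 km³ of water.
Korane: 0.21 × 1.93×10^5 km³ × (912/1029) = 3.592×10^4 km³ of water.
Total added water ≈ 3.937×10^13 m³ over 3.47×10^14 m² → Δh = 0.113 m = 113 mm.

≈ 113 mm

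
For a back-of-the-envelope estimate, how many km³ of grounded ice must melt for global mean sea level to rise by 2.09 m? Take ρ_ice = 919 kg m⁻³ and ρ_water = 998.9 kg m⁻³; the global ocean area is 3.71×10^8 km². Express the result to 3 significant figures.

≈ 8.43×10^5 km³

Required water volume = Δh × A = 2.09 m × 3.71×10^14 m² = 7.754×10^14 m³ = 7.754×10^5 km³.
Ice volume = water volume × ρ_w/ρ_ice = 7.754×10^5 × 998.9/919 = 8.43×10^5 km³.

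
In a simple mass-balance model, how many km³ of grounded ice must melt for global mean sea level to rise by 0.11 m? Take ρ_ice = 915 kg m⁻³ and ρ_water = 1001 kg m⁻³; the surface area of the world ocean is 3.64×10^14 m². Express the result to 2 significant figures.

≈ 4.4×10^4 km³

Required water volume = Δh × A = 0.11 m × 3.64×10^14 m² = 4.004×10^13 m³ = 4.004×10^4 km³.
Ice volume = water volume × ρ_w/ρ_ice = 4.004×10^4 × 1001/915 = 4.4×10^4 km³.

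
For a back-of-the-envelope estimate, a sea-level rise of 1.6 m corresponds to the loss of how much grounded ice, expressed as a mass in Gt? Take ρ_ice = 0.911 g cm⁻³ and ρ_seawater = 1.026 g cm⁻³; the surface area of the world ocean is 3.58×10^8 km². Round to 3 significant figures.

≈ 5.88×10^5 Gt

Required water volume = Δh × A = 1.6 m × 3.58×10^14 m² = 5.728×10^14 m³.
ρ_w = 1.026 g cm⁻³ = 1026 kg m⁻³, so the mass of water = 5.728×10^14 m³ × 1026 kg m⁻³ = 5.877×10^17 kg = 5.88×10^5 Gt (and the same mass of ice, by conservation).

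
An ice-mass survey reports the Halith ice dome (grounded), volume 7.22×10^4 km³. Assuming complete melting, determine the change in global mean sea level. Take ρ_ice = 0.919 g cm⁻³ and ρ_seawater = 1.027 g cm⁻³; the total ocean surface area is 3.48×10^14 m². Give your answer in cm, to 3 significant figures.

≈ 18.6 cm

Halith: 7.22×10^4 km³ × (919/1027) = 6.461×10^4 km³ of water.
Spread over 3.48×10^14 m² of ocean, Δh = 6.461×10^13 / 3.48×10^14 = 0.186 m = 18.6 cm.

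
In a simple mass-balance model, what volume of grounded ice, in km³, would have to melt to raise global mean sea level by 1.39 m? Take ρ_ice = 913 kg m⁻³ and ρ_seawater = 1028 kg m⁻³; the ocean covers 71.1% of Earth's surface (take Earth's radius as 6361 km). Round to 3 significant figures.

≈ 5.66×10^5 km³

Required water volume = Δh × A = 1.39 m × 3.62×10^14 m² = 5.025×10^14 m³ = 5.025×10^5 km³.
Ice volume = water volume × ρ_w/ρ_ice = 5.025×10^5 × 1028/913 = 5.66×10^5 km³.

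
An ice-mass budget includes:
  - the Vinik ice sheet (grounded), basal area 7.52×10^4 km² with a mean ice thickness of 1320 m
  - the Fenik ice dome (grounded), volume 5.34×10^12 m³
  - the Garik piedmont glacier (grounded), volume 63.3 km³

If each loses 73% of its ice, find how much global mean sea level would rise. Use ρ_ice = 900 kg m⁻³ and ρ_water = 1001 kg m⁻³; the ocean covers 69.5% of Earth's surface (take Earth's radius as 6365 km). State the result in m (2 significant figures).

≈ 0.19 m

Vinik: ice volume = 7.52×10^4 km² × 1320 m = 9.926×10^4 km³; 0.73 × 9.926×10^4 × (900/1001) = 6.515×10^4 km³ of water.
Fenik: 0.73 × 5.34×10^12 m³ × (900/1001) = 3.505×10^12 m³ of water.
Garik: 0.73 × 63.3 km³ × (900/1001) = 41.55 km³ of water.
Total added water ≈ 6.870×10^13 m³ over 3.54×10^14 m² → Δh = 0.194 m.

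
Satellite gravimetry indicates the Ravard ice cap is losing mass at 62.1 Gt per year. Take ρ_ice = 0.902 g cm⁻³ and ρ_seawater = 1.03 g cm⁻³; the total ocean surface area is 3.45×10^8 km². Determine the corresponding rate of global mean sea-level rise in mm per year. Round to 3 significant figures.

≈ 0.175 mm/yr

ρ_w = 1.03 g cm⁻³ = 1030 kg m⁻³. Annual water volume added = 62.1 Gt / ρ_w = 6.210×10^13 kg / 1030 kg m⁻³ = 6.029×10^10 m³.
Δh per year = 6.029×10^10 / 3.45×10^14 = 1.75×10^-4 m = 0.175 mm.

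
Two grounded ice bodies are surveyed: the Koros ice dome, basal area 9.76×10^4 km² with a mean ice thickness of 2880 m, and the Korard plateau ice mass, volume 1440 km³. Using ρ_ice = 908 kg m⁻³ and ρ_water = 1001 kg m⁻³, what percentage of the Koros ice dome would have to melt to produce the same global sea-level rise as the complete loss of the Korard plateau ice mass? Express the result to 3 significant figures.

≈ 0.512 %

Equal sea-level rise means equal mass of meltwater, i.e. equal mass of ice lost.
Ice mass of Korard: 1.308×10^15 kg; ice mass of Koros: 2.552×10^17 kg.
Fraction required = 1.308×10^15 / 2.552×10^17 = 5.12×10^-3 → 0.512 %.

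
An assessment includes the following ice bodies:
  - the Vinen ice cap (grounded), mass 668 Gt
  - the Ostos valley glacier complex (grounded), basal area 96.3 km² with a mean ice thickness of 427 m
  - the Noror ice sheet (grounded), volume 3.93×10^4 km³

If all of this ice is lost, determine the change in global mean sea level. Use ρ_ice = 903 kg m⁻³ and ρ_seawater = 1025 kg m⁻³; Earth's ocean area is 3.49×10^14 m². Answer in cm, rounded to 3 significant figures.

Vinen: 668 Gt = 6.680×10^14 kg; dividing by ρ_w = 1025 kg m⁻³ gives 6.517×10^11 m³ of water.
Ostos: ice volume = 96.3 km² × 427 m = 41.12 km³; 41.12 × (903/1025) = 36.23 km³ of water.
Noror: 3.93×10^4 km³ × (903/1025) = 3.462×10^4 km³ of water.
Total added water ≈ 3.531×10^13 m³ over 3.49×10^14 m² → Δh = 0.101 m = 10.1 cm.

≈ 10.1 cm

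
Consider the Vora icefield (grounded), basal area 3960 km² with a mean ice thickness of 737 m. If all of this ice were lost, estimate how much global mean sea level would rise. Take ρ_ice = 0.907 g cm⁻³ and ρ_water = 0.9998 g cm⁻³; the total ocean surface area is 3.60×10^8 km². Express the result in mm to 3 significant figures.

≈ 7.35 mm

Vora: ice volume = 3960 km² × 737 m = 2919 km³; 2919 × (907/999.8) = 2648 km³ of water.
Spread over 3.60×10^14 m² of ocean, Δh = 2.648×10^12 / 3.60×10^14 = 7.35×10^-3 m = 7.35 mm.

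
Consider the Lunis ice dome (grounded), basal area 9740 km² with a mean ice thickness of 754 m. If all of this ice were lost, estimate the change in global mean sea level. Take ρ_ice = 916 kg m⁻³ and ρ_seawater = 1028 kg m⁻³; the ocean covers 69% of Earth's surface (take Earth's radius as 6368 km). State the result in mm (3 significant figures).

≈ 18.6 mm

Lunis: ice volume = 9740 km² × 754 m = 7344 km³; 7344 × (916/1028) = 6544 km³ of water.
Spread over 3.52×10^14 m² of ocean, Δh = 6.544×10^12 / 3.52×10^14 = 0.0186 m = 18.6 mm.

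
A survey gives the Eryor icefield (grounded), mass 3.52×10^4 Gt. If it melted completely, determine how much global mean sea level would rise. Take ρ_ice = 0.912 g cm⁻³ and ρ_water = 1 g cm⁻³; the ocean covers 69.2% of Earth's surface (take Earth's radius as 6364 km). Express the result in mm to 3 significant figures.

Eryor: 3.52×10^4 Gt = 3.520×10^16 kg; dividing by ρ_w = 1 g cm⁻³ = 1000 kg m⁻³ gives 3.520×10^13 m³ of water.
Spread over 3.52×10^14 m² of ocean, Δh = 3.520×10^13 / 3.52×10^14 = 0.0999 m = 99.9 mm.

≈ 99.9 mm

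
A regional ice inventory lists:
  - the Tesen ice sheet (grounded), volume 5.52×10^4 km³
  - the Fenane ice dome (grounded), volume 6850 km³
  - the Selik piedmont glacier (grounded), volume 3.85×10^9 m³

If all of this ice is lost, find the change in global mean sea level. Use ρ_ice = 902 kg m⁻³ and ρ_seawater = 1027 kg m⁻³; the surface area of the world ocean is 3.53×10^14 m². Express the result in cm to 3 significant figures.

≈ 15.4 cm

Tesen: 5.52×10^4 km³ × (902/1027) = 4.848×10^4 km³ of water.
Fenane: 6850 km³ × (902/1027) = 6016 km³ of water.
Selik: 3.85×10^9 m³ × (902/1027) = 3.381×10^9 m³ of water.
Total added water ≈ 5.450×10^13 m³ over 3.53×10^14 m² → Δh = 0.154 m = 15.4 cm.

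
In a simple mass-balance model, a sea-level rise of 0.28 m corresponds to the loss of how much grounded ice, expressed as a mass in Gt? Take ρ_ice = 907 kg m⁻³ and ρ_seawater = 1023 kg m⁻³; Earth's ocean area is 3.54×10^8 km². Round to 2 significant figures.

≈ 1.0×10^5 Gt

Required water volume = Δh × A = 0.28 m × 3.54×10^14 m² = 9.912×10^13 m³.
ρ_w = 1023 kg m⁻³, so the mass of water = 9.912×10^13 m³ × 1023 kg m⁻³ = 1.014×10^17 kg = 1.0×10^5 Gt (and the same mass of ice, by conservation).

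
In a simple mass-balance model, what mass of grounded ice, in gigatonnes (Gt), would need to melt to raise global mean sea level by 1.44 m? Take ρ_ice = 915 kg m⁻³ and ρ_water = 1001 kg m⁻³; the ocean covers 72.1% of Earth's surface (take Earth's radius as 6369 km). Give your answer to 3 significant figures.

≈ 5.30×10^5 Gt

Required water volume = Δh × A = 1.44 m × 3.68×10^14 m² = 5.292×10^14 m³.
ρ_w = 1001 kg m⁻³, so the mass of water = 5.292×10^14 m³ × 1001 kg m⁻³ = 5.298×10^17 kg = 5.30×10^5 Gt (and the same mass of ice, by conservation).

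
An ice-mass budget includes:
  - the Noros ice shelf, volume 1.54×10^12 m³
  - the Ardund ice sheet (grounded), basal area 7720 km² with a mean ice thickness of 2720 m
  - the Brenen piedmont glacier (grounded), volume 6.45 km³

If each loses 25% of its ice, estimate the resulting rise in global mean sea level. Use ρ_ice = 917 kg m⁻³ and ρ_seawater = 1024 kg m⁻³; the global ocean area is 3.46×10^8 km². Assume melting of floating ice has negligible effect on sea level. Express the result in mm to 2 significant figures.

The Noros ice shelf is floating and already displaces its own weight of water, so its melt adds essentially nothing to sea level.
Ardund: ice volume = 7720 km² × 2720 m = 2.100×10^4 km³; 0.25 × 2.100×10^4 × (917/1024) = 4701 km³ of water.
Brenen: 0.25 × 6.45 km³ × (917/1024) = 1.444 km³ of water.
Total added water ≈ 4.703×10^12 m³ over 3.46×10^14 m² → Δh = 0.0136 m = 14 mm.

≈ 14 mm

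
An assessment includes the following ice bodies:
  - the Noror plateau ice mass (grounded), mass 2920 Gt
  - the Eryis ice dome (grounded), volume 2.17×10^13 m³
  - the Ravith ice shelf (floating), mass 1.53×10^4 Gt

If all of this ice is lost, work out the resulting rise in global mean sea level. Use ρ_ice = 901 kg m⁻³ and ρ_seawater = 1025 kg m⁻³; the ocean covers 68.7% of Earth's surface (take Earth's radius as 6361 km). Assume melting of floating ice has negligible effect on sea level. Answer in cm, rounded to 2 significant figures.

Noror: 2920 Gt = 2.920×10^15 kg; dividing by ρ_w = 1025 kg m⁻³ gives 2.849×10^12 m³ of water.
Eryis: 2.17×10^13 m³ × (901/1025) = 1.907×10^13 m³ of water.
The Ravith ice shelf is floating and already displaces its own weight of water, so its melt adds essentially nothing to sea level.
Total added water ≈ 2.192×10^13 m³ over 3.49×10^14 m² → Δh = 0.0628 m = 6.3 cm.

≈ 6.3 cm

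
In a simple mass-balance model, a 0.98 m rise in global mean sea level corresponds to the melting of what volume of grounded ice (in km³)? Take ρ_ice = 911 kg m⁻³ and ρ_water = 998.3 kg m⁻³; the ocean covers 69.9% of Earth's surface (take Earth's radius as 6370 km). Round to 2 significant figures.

≈ 3.8×10^5 km³

Required water volume = Δh × A = 0.98 m × 3.56×10^14 m² = 3.493×10^14 m³ = 3.493×10^5 km³.
Ice volume = water volume × ρ_w/ρ_ice = 3.493×10^5 × 998.3/911 = 3.8×10^5 km³.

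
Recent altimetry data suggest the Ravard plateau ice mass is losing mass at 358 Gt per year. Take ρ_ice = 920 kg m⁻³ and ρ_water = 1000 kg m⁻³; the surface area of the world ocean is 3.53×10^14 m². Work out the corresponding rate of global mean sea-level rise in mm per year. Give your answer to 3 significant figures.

ρ_w = 1000 kg m⁻³. Annual water volume added = 358 Gt / ρ_w = 3.580×10^14 kg / 1000 kg m⁻³ = 3.580×10^11 m³.
Δh per year = 3.580×10^11 / 3.53×10^14 = 1.01×10^-3 m = 1.01 mm.

≈ 1.01 mm/yr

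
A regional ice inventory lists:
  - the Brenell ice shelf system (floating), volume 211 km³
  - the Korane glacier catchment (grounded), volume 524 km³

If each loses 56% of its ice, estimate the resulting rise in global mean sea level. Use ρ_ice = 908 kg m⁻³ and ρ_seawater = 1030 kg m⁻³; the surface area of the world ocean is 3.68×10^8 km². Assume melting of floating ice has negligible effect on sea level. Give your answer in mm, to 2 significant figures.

The Brenell ice shelf system is floating and already displaces its own weight of water, so its melt adds essentially nothing to sea level.
Korane: 0.56 × 524 km³ × (908/1030) = 258.7 km³ of water.
Total added water ≈ 2.587×10^11 m³ over 3.68×10^14 m² → Δh = 7.03×10^-4 m = 0.70 mm.

≈ 0.70 mm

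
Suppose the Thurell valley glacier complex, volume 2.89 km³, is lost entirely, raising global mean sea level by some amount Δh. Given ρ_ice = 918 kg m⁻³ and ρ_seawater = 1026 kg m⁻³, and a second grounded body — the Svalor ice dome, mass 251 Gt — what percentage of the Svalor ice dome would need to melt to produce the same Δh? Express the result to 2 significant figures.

Equal sea-level rise means equal mass of meltwater, i.e. equal mass of ice lost.
Ice mass of Thurell: 2.653×10^12 kg; ice mass of Svalor: 2.510×10^14 kg.
Fraction required = 2.653×10^12 / 2.510×10^14 = 0.0106 → 1.1 %.

≈ 1.1 %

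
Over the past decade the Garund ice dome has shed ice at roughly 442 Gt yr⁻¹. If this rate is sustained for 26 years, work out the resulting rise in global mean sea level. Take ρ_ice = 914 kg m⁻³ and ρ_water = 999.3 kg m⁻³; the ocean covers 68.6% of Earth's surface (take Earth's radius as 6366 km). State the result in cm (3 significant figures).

Total mass lost = 442 Gt/yr × 26 yr = 1.149×10^4 Gt = 1.149×10^16 kg.
ρ_w = 999.3 kg m⁻³, so water volume = 1.149×10^16 / 999.3 = 1.150×10^13 m³.
Δh = 1.150×10^13 / 3.49×10^14 = 0.0329 m = 3.29 cm.

≈ 3.29 cm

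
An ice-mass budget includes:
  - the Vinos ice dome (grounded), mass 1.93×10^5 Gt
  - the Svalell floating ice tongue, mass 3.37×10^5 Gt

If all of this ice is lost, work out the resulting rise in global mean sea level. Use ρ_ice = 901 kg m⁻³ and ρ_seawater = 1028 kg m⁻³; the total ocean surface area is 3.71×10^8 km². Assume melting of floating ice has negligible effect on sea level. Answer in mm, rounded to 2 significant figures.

Vinos: 1.93×10^5 Gt = 1.930×10^17 kg; dividing by ρ_w = 1028 kg m⁻³ gives 1.877×10^14 m³ of water.
The Svalell floating ice tongue is floating and already displaces its own weight of water, so its melt adds essentially nothing to sea level.
Total added water ≈ 1.877×10^14 m³ over 3.71×10^14 m² → Δh = 0.506 m = 510 mm.

≈ 510 mm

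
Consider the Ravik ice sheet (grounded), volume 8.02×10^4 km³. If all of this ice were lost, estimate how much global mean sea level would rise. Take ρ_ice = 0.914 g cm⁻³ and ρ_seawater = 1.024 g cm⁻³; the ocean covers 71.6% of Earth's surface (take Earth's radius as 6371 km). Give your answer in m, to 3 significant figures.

≈ 0.196 m

Ravik: 8.02×10^4 km³ × (914/1024) = 7.158×10^4 km³ of water.
Spread over 3.65×10^14 m² of ocean, Δh = 7.158×10^13 / 3.65×10^14 = 0.196 m.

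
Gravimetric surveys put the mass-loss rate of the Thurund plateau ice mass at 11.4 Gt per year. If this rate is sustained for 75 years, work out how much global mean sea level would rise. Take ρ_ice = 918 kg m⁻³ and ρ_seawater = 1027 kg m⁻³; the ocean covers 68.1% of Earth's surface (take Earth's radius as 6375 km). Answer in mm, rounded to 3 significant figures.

Total mass lost = 11.4 Gt/yr × 75 yr = 855.0 Gt = 8.550×10^14 kg.
ρ_w = 1027 kg m⁻³, so water volume = 8.550×10^14 / 1027 = 8.325×10^11 m³.
Δh = 8.325×10^11 / 3.48×10^14 = 2.39×10^-3 m = 2.39 mm.

≈ 2.39 mm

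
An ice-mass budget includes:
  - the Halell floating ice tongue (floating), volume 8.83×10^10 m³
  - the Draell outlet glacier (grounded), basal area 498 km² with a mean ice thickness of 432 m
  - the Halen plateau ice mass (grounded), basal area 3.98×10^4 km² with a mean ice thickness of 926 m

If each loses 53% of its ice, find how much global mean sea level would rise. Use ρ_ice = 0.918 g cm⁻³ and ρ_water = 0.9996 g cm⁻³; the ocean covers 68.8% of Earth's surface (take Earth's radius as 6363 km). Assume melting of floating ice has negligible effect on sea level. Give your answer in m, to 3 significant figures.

≈ 0.0515 m

The Halell floating ice tongue is floating and already displaces its own weight of water, so its melt adds essentially nothing to sea level.
Draell: ice volume = 498 km² × 432 m = 215.1 km³; 0.53 × 215.1 × (918/999.6) = 104.7 km³ of water.
Halen: ice volume = 3.98×10^4 km² × 926 m = 3.685×10^4 km³; 0.53 × 3.685×10^4 × (918/999.6) = 1.794×10^4 km³ of water.
Total added water ≈ 1.804×10^13 m³ over 3.50×10^14 m² → Δh = 0.0515 m.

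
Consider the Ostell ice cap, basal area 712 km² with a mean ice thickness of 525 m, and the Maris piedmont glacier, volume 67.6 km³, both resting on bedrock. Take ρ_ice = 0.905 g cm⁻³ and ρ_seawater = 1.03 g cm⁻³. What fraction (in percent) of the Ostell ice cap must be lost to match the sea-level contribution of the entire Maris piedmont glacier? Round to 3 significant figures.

≈ 18.1 %

Equal sea-level rise means equal mass of meltwater, i.e. equal mass of ice lost.
Ice mass of Maris: 6.118×10^13 kg; ice mass of Ostell: 3.383×10^14 kg.
Fraction required = 6.118×10^13 / 3.383×10^14 = 0.181 → 18.1 %.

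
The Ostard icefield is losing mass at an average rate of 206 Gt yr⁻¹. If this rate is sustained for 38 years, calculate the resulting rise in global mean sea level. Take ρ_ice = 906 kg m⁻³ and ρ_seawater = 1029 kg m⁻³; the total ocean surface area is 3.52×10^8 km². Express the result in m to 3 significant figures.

Total mass lost = 206 Gt/yr × 38 yr = 7828 Gt = 7.828×10^15 kg.
ρ_w = 1029 kg m⁻³, so water volume = 7.828×10^15 / 1029 = 7.607×10^12 m³.
Δh = 7.607×10^12 / 3.52×10^14 = 0.0216 m.

≈ 0.0216 m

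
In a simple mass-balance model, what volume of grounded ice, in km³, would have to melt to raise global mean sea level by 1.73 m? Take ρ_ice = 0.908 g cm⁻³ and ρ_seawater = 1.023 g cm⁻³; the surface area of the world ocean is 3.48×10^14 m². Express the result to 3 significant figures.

≈ 6.78×10^5 km³

Required water volume = Δh × A = 1.73 m × 3.48×10^14 m² = 6.020×10^14 m³ = 6.020×10^5 km³.
Ice volume = water volume × ρ_w/ρ_ice = 6.020×10^5 × 1023/908 = 6.78×10^5 km³.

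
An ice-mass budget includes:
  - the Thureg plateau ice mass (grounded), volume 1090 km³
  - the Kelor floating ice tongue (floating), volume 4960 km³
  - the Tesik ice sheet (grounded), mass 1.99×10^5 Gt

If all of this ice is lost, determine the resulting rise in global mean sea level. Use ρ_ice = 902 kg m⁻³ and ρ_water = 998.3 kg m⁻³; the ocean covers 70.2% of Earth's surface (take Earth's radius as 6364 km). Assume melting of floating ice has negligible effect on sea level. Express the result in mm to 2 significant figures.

Thureg: 1090 km³ × (902/998.3) = 984.9 km³ of water.
The Kelor floating ice tongue is floating and already displaces its own weight of water, so its melt adds essentially nothing to sea level.
Tesik: 1.99×10^5 Gt = 1.990×10^17 kg; dividing by ρ_w = 998.3 kg m⁻³ gives 1.993×10^14 m³ of water.
Total added water ≈ 2.003×10^14 m³ over 3.57×10^14 m² → Δh = 0.561 m = 560 mm.

≈ 560 mm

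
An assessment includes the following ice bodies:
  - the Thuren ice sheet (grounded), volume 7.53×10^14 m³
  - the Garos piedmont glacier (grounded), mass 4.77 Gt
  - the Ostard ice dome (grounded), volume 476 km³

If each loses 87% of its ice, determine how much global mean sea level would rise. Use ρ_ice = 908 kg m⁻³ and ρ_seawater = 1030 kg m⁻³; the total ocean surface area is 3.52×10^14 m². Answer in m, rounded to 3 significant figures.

Thuren: 0.87 × 7.53×10^14 m³ × (908/1030) = 5.775×10^14 m³ of water.
Garos: 0.87 × 4.77 Gt = 4.150×10^12 kg; dividing by ρ_w = 1030 kg m⁻³ gives 4.029×10^9 m³ of water.
Ostard: 0.87 × 476 km³ × (908/1030) = 365.1 km³ of water.
Total added water ≈ 5.779×10^14 m³ over 3.52×10^14 m² → Δh = 1.64 m.

≈ 1.64 m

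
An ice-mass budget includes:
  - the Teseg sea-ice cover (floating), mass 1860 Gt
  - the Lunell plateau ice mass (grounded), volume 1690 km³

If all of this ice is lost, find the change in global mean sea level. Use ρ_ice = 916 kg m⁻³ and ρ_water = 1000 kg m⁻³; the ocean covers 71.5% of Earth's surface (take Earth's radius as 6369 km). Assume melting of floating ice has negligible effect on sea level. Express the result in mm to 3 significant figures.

The Teseg sea-ice cover is floating and already displaces its own weight of water, so its melt adds essentially nothing to sea level.
Lunell: 1690 km³ × (916/1000) = 1548 km³ of water.
Total added water ≈ 1.548×10^12 m³ over 3.64×10^14 m² → Δh = 4.25×10^-3 m = 4.25 mm.

≈ 4.25 mm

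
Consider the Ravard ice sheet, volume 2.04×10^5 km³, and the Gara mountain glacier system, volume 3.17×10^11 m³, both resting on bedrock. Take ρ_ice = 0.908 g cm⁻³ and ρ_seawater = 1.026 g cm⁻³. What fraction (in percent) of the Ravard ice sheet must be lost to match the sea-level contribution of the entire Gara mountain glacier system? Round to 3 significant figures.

Equal sea-level rise means equal mass of meltwater, i.e. equal mass of ice lost.
Ice mass of Gara: 2.878×10^14 kg; ice mass of Ravard: 1.852×10^17 kg.
Fraction required = 2.878×10^14 / 1.852×10^17 = 1.55×10^-3 → 0.155 %.

≈ 0.155 %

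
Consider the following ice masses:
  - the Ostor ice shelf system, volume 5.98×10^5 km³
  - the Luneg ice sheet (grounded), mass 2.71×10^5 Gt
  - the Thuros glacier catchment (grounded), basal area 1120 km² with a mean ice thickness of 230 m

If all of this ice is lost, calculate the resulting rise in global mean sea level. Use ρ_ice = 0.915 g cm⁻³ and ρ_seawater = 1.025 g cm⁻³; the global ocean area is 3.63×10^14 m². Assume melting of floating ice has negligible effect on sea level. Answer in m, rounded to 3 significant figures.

The Ostor ice shelf system is floating and already displaces its own weight of water, so its melt adds essentially nothing to sea level.
Luneg: 2.71×10^5 Gt = 2.710×10^17 kg; dividing by ρ_w = 1.025 g cm⁻³ = 1025 kg m⁻³ gives 2.644×10^14 m³ of water.
Thuros: ice volume = 1120 km² × 230 m = 257.6 km³; 257.6 × (915/1025) = 230.0 km³ of water.
Total added water ≈ 2.646×10^14 m³ over 3.63×10^14 m² → Δh = 0.729 m.

≈ 0.729 m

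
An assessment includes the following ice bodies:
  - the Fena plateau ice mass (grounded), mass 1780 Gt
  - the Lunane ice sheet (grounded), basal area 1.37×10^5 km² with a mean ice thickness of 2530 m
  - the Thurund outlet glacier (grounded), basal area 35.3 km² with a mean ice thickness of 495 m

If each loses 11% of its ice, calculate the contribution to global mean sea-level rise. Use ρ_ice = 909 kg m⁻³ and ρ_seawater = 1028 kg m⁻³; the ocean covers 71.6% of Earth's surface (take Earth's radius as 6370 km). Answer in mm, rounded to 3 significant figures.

Fena: 0.11 × 1780 Gt = 1.958×10^14 kg; dividing by ρ_w = 1028 kg m⁻³ gives 1.905×10^11 m³ of water.
Lunane: ice volume = 1.37×10^5 km² × 2530 m = 3.466×10^5 km³; 0.11 × 3.466×10^5 × (909/1028) = 3.371×10^4 km³ of water.
Thurund: ice volume = 35.3 km² × 495 m = 17.47 km³; 0.11 × 17.47 × (909/1028) = 1.700 km³ of water.
Total added water ≈ 3.391×10^13 m³ over 3.65×10^14 m² → Δh = 0.0929 m = 92.9 mm.

≈ 92.9 mm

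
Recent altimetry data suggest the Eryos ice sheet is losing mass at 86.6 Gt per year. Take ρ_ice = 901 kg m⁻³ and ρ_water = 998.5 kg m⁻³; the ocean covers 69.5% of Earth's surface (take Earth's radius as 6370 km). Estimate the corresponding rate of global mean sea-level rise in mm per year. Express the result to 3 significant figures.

ρ_w = 998.5 kg m⁻³. Annual water volume added = 86.6 Gt / ρ_w = 8.660×10^13 kg / 998.5 kg m⁻³ = 8.673×10^10 m³.
Δh per year = 8.673×10^10 / 3.54×10^14 = 2.45×10^-4 m = 0.245 mm.

≈ 0.245 mm/yr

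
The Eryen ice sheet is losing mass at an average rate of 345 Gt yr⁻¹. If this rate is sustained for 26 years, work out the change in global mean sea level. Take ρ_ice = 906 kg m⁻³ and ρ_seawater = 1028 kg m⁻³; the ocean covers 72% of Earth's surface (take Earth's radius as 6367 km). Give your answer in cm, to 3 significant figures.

Total mass lost = 345 Gt/yr × 26 yr = 8970 Gt = 8.970×10^15 kg.
ρ_w = 1028 kg m⁻³, so water volume = 8.970×10^15 / 1028 = 8.726×10^12 m³.
Δh = 8.726×10^12 / 3.67×10^14 = 0.0238 m = 2.38 cm.

≈ 2.38 cm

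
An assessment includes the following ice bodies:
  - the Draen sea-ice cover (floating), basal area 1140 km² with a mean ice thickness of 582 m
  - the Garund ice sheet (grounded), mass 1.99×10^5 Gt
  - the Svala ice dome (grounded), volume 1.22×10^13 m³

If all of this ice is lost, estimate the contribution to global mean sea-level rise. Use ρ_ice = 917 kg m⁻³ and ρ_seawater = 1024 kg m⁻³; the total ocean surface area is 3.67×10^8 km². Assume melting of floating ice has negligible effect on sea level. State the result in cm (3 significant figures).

The Draen sea-ice cover is floating and already displaces its own weight of water, so its melt adds essentially nothing to sea level.
Garund: 1.99×10^5 Gt = 1.990×10^17 kg; dividing by ρ_w = 1024 kg m⁻³ gives 1.943×10^14 m³ of water.
Svala: 1.22×10^13 m³ × (917/1024) = 1.093×10^13 m³ of water.
Total added water ≈ 2.053×10^14 m³ over 3.67×10^14 m² → Δh = 0.559 m = 55.9 cm.

≈ 55.9 cm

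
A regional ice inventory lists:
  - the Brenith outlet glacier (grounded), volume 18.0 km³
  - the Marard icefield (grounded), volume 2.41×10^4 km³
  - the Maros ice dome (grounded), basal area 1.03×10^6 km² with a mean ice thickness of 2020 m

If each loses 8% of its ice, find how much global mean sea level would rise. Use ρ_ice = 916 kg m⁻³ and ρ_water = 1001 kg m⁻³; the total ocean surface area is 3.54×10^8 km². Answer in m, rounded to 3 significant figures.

≈ 0.435 m

Brenith: 0.08 × 18.0 km³ × (916/1001) = 1.318 km³ of water.
Marard: 0.08 × 2.41×10^4 km³ × (916/1001) = 1764 km³ of water.
Maros: ice volume = 1.03×10^6 km² × 2020 m = 2.081×10^6 km³; 0.08 × 2.081×10^6 × (916/1001) = 1.523×10^5 km³ of water.
Total added water ≈ 1.541×10^14 m³ over 3.54×10^14 m² → Δh = 0.435 m.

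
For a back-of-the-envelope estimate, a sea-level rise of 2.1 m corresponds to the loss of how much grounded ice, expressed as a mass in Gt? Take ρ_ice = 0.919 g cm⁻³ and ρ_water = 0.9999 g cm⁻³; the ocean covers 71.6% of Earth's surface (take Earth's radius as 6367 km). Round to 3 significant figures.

≈ 7.66×10^5 Gt

Required water volume = Δh × A = 2.1 m × 3.65×10^14 m² = 7.660×10^14 m³.
ρ_w = 0.9999 g cm⁻³ = 999.9 kg m⁻³, so the mass of water = 7.660×10^14 m³ × 999.9 kg m⁻³ = 7.659×10^17 kg = 7.66×10^5 Gt (and the same mass of ice, by conservation).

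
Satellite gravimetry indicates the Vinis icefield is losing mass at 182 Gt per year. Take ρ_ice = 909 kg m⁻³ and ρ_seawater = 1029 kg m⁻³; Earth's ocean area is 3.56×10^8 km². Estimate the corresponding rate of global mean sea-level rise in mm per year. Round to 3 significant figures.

ρ_w = 1029 kg m⁻³. Annual water volume added = 182 Gt / ρ_w = 1.820×10^14 kg / 1029 kg m⁻³ = 1.769×10^11 m³.
Δh per year = 1.769×10^11 / 3.56×10^14 = 4.97×10^-4 m = 0.497 mm.

≈ 0.497 mm/yr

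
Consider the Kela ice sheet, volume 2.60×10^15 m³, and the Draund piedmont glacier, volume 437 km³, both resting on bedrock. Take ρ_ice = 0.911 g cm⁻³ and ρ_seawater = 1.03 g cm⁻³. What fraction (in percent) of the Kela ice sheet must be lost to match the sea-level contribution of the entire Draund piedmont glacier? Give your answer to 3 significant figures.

≈ 0.0168 %

Equal sea-level rise means equal mass of meltwater, i.e. equal mass of ice lost.
Ice mass of Draund: 3.981×10^14 kg; ice mass of Kela: 2.369×10^18 kg.
Fraction required = 3.981×10^14 / 2.369×10^18 = 1.68×10^-4 → 0.0168 %.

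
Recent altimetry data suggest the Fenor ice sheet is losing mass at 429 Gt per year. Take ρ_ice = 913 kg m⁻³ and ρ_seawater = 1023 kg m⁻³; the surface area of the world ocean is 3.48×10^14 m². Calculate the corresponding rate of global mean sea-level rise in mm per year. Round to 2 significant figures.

ρ_w = 1023 kg m⁻³. Annual water volume added = 429 Gt / ρ_w = 4.290×10^14 kg / 1023 kg m⁻³ = 4.194×10^11 m³.
Δh per year = 4.194×10^11 / 3.48×10^14 = 1.21×10^-3 m = 1.2 mm.

≈ 1.2 mm/yr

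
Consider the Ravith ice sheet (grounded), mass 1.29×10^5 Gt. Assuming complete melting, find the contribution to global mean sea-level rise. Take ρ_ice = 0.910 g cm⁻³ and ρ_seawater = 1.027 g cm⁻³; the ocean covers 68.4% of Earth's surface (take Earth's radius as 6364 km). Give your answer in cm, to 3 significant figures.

Ravith: 1.29×10^5 Gt = 1.290×10^17 kg; dividing by ρ_w = 1.027 g cm⁻³ = 1027 kg m⁻³ gives 1.256×10^14 m³ of water.
Spread over 3.48×10^14 m² of ocean, Δh = 1.256×10^14 / 3.48×10^14 = 0.361 m = 36.1 cm.

≈ 36.1 cm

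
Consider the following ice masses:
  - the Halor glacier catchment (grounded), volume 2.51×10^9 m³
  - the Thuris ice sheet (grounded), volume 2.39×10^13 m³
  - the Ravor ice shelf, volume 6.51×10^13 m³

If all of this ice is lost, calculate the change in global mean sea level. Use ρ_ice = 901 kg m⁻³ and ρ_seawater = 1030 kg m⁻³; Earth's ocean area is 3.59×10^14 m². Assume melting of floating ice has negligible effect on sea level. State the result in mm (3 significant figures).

≈ 58.2 mm

Halor: 2.51×10^9 m³ × (901/1030) = 2.196×10^9 m³ of water.
Thuris: 2.39×10^13 m³ × (901/1030) = 2.091×10^13 m³ of water.
The Ravor ice shelf is floating and already displaces its own weight of water, so its melt adds essentially nothing to sea level.
Total added water ≈ 2.091×10^13 m³ over 3.59×10^14 m² → Δh = 0.0582 m = 58.2 mm.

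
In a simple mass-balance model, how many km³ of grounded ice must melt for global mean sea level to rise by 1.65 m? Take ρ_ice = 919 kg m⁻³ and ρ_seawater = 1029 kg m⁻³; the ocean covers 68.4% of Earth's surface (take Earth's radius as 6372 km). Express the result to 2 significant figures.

≈ 6.4×10^5 km³

Required water volume = Δh × A = 1.65 m × 3.49×10^14 m² = 5.758×10^14 m³ = 5.758×10^5 km³.
Ice volume = water volume × ρ_w/ρ_ice = 5.758×10^5 × 1029/919 = 6.4×10^5 km³.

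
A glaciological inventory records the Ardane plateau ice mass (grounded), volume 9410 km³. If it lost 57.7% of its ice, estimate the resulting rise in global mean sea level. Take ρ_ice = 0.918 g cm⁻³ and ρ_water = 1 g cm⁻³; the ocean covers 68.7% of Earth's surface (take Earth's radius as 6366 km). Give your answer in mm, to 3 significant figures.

Ardane: 0.577 × 9410 km³ × (918/1000) = 4984 km³ of water.
Spread over 3.50×10^14 m² of ocean, Δh = 4.984×10^12 / 3.50×10^14 = 0.0142 m = 14.2 mm.

≈ 14.2 mm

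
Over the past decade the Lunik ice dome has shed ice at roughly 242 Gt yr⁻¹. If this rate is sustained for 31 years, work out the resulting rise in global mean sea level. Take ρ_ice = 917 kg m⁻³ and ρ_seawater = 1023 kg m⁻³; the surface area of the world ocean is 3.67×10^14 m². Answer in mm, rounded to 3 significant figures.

≈ 20.0 mm

Total mass lost = 242 Gt/yr × 31 yr = 7502 Gt = 7.502×10^15 kg.
ρ_w = 1023 kg m⁻³, so water volume = 7.502×10^15 / 1023 = 7.333×10^12 m³.
Δh = 7.333×10^12 / 3.67×10^14 = 0.0200 m = 20.0 mm.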